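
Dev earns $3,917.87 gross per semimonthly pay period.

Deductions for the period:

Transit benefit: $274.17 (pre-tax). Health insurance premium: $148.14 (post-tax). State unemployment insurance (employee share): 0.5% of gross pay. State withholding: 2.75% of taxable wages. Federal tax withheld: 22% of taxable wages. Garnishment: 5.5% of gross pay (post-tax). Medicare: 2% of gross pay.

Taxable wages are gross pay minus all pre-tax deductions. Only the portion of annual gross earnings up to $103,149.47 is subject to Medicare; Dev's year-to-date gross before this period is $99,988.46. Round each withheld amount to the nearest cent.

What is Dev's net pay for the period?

$2,295.46

Transit benefit: $274.17
Taxable wages = $3,917.87 − $274.17 = $3,643.70
Federal tax withheld: $3,643.70 × 0.22 = $801.61
State withholding: $3,643.70 × 0.0275 = $100.20
Medicare: only $103,149.47 − $99,988.46 = $3,161.01 of this check is subject → $3,161.01 × 0.02 = $63.22
State unemployment insurance (employee share): $3,917.87 × 0.005 = $19.59
Health insurance premium: $148.14
Garnishment: $3,917.87 × 0.055 = $215.48
Total deductions = $274.17 + $801.61 + $100.20 + $63.22 + $19.59 + $148.14 + $215.48 = $1,622.41
Net pay = $3,917.87 − $1,622.41 = $2,295.46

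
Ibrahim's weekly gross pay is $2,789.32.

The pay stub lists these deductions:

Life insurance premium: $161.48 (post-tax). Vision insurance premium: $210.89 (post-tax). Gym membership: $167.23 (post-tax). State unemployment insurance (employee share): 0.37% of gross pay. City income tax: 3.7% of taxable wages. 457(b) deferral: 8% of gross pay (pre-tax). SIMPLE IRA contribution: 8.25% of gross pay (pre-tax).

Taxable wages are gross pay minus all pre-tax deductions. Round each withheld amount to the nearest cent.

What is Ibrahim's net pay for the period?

$1,699.70

457(b) deferral: $2,789.32 × 0.08 = $223.15
SIMPLE IRA contribution: $2,789.32 × 0.0825 = $230.12
Pre-tax total = $223.15 + $230.12 = $453.27
Taxable wages = $2,789.32 − $453.27 = $2,336.05
City income tax: $2,336.05 × 0.037 = $86.43
State unemployment insurance (employee share): $2,789.32 × 0.0037 = $10.32
Life insurance premium: $161.48
Gym membership: $167.23
Vision insurance premium: $210.89
Total deductions = $223.15 + $230.12 + $86.43 + $10.32 + $161.48 + $167.23 + $210.89 = $1,089.62
Net pay = $2,789.32 − $1,089.62 = $1,699.70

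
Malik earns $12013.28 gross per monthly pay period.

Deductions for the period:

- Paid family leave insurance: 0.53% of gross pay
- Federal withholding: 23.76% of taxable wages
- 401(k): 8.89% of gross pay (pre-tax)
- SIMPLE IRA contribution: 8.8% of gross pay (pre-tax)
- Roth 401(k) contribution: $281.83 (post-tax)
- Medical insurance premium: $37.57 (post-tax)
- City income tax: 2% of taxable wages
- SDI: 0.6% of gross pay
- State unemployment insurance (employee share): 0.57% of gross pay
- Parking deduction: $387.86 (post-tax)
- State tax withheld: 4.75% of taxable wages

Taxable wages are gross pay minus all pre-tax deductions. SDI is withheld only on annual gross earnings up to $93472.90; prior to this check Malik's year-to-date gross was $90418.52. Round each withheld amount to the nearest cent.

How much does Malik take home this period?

401(k): $12013.28 × 0.0889 = $1067.98
SIMPLE IRA contribution: $12013.28 × 0.088 = $1057.17
Pre-tax total = $1067.98 + $1057.17 = $2125.15
Taxable wages = $12013.28 − $2125.15 = $9888.13
State tax withheld: $9888.13 × 0.0475 = $469.69
City income tax: $9888.13 × 0.02 = $197.76
Federal withholding: $9888.13 × 0.2376 = $2349.42
State unemployment insurance (employee share): $12013.28 × 0.0057 = $68.48
SDI: only $93472.90 − $90418.52 = $3054.38 of this check is subject → $3054.38 × 0.006 = $18.33
Paid family leave insurance: $12013.28 × 0.0053 = $63.67
Parking deduction: $387.86
Medical insurance premium: $37.57
Roth 401(k) contribution: $281.83
Total deductions = $1067.98 + $1057.17 + $469.69 + $197.76 + $2349.42 + $68.48 + $18.33 + $63.67 + $387.86 + $37.57 + $281.83 = $5999.76
Net pay = $12013.28 − $5999.76 = $6013.52

$6013.52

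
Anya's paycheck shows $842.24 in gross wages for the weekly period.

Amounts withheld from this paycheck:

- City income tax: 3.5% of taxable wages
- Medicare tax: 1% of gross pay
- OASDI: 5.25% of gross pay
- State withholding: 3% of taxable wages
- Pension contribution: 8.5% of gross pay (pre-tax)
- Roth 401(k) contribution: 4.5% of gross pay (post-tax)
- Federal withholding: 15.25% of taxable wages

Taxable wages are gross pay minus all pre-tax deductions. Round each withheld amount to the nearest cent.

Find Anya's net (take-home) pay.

$512.50

Pension contribution: $842.24 × 0.085 = $71.59
Taxable wages = $842.24 − $71.59 = $770.65
State withholding: $770.65 × 0.03 = $23.12
Federal withholding: $770.65 × 0.1525 = $117.52
City income tax: $770.65 × 0.035 = $26.97
OASDI: $842.24 × 0.0525 = $44.22
Medicare tax: $842.24 × 0.01 = $8.42
Roth 401(k) contribution: $842.24 × 0.045 = $37.90
Total deductions = $71.59 + $23.12 + $117.52 + $26.97 + $44.22 + $8.42 + $37.90 = $329.74
Net pay = $842.24 − $329.74 = $512.50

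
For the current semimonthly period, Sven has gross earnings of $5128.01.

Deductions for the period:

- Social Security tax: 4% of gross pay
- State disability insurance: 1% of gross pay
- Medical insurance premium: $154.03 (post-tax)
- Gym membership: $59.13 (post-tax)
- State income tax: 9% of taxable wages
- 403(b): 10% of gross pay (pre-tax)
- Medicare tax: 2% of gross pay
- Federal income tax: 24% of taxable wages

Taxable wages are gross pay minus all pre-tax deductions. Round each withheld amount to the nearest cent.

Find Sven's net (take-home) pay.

$2520.07

403(b): $5128.01 × 0.1 = $512.80
Taxable wages = $5128.01 − $512.80 = $4615.21
Federal income tax: $4615.21 × 0.24 = $1107.65
State income tax: $4615.21 × 0.09 = $415.37
Medicare tax: $5128.01 × 0.02 = $102.56
Social Security tax: $5128.01 × 0.04 = $205.12
State disability insurance: $5128.01 × 0.01 = $51.28
Gym membership: $59.13
Medical insurance premium: $154.03
Total deductions = $512.80 + $1107.65 + $415.37 + $102.56 + $205.12 + $51.28 + $59.13 + $154.03 = $2607.94
Net pay = $5128.01 − $2607.94 = $2520.07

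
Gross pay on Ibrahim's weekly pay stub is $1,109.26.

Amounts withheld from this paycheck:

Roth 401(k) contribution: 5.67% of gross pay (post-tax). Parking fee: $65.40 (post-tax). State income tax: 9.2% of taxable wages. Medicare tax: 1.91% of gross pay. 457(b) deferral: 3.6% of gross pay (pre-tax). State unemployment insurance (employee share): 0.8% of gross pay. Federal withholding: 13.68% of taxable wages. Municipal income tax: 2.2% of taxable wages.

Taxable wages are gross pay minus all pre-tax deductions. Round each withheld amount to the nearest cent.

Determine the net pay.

$642.78

457(b) deferral: $1,109.26 × 0.036 = $39.93
Taxable wages = $1,109.26 − $39.93 = $1,069.33
Municipal income tax: $1,069.33 × 0.022 = $23.53
State income tax: $1,069.33 × 0.092 = $98.38
Federal withholding: $1,069.33 × 0.1368 = $146.28
State unemployment insurance (employee share): $1,109.26 × 0.008 = $8.87
Medicare tax: $1,109.26 × 0.0191 = $21.19
Parking fee: $65.40
Roth 401(k) contribution: $1,109.26 × 0.0567 = $62.90
Total deductions = $39.93 + $23.53 + $98.38 + $146.28 + $8.87 + $21.19 + $65.40 + $62.90 = $466.48
Net pay = $1,109.26 − $466.48 = $642.78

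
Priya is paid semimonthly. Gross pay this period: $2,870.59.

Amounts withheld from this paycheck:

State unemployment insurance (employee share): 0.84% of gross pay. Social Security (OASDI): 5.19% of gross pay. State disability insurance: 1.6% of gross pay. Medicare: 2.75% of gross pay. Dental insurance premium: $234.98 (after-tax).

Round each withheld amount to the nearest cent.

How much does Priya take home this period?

$2,337.65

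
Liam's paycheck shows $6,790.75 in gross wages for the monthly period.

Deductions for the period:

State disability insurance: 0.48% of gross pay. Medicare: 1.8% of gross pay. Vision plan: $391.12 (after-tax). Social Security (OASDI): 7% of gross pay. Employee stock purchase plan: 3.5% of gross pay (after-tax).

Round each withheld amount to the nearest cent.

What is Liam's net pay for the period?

$5,531.77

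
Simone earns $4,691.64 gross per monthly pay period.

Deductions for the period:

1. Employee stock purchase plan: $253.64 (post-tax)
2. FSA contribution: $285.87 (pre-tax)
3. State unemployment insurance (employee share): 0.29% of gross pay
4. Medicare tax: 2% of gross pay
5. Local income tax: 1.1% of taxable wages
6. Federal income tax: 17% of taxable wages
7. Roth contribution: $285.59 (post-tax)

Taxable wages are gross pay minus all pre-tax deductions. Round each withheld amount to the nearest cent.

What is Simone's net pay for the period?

$2,961.66

FSA contribution: $285.87
Taxable wages = $4,691.64 − $285.87 = $4,405.77
Federal income tax: $4,405.77 × 0.17 = $748.98
Local income tax: $4,405.77 × 0.011 = $48.46
State unemployment insurance (employee share): $4,691.64 × 0.0029 = $13.61
Medicare tax: $4,691.64 × 0.02 = $93.83
Roth contribution: $285.59
Employee stock purchase plan: $253.64
Total deductions = $285.87 + $748.98 + $48.46 + $13.61 + $93.83 + $285.59 + $253.64 = $1,729.98
Net pay = $4,691.64 − $1,729.98 = $2,961.66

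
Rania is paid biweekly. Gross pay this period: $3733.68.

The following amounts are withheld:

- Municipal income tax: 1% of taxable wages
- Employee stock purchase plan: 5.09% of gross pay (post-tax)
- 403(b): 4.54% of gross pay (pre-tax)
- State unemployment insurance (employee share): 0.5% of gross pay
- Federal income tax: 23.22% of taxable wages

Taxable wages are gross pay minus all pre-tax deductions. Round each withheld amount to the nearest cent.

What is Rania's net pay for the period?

$2492.22

403(b): $3733.68 × 0.0454 = $169.51
Taxable wages = $3733.68 − $169.51 = $3564.17
Federal income tax: $3564.17 × 0.2322 = $827.60
Municipal income tax: $3564.17 × 0.01 = $35.64
State unemployment insurance (employee share): $3733.68 × 0.005 = $18.67
Employee stock purchase plan: $3733.68 × 0.0509 = $190.04
Total deductions = $169.51 + $827.60 + $35.64 + $18.67 + $190.04 = $1241.46
Net pay = $3733.68 − $1241.46 = $2492.22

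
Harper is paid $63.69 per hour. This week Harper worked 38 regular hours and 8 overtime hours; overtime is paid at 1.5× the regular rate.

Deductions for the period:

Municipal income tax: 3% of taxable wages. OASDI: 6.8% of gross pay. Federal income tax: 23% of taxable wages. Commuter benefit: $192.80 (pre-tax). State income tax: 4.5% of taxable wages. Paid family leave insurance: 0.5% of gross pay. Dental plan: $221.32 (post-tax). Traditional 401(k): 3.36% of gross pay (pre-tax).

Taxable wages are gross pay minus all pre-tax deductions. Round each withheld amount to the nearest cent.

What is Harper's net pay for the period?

Regular pay: 38 × $63.69 = $2,420.22
Overtime pay: 8 × $63.69 × 1.5 = $764.28
Gross pay = $2,420.22 + $764.28 = $3,184.50
Traditional 401(k): $3,184.50 × 0.0336 = $107.00
Commuter benefit: $192.80
Pre-tax total = $107.00 + $192.80 = $299.80
Taxable wages = $3,184.50 − $299.80 = $2,884.70
State income tax: $2,884.70 × 0.045 = $129.81
Municipal income tax: $2,884.70 × 0.03 = $86.54
Federal income tax: $2,884.70 × 0.23 = $663.48
OASDI: $3,184.50 × 0.068 = $216.55
Paid family leave insurance: $3,184.50 × 0.005 = $15.92
Dental plan: $221.32
Total deductions = $107.00 + $192.80 + $129.81 + $86.54 + $663.48 + $216.55 + $15.92 + $221.32 = $1,633.42
Net pay = $3,184.50 − $1,633.42 = $1,551.08

$1,551.08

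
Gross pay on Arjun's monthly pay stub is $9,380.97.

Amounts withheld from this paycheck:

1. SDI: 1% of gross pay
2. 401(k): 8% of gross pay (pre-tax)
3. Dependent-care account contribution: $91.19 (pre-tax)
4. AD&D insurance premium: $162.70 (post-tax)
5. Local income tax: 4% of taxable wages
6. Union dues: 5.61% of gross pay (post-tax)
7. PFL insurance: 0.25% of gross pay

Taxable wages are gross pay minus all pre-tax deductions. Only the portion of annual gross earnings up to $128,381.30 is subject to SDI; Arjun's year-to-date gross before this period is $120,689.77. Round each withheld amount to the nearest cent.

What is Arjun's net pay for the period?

Dependent-care account contribution: $91.19
401(k): $9,380.97 × 0.08 = $750.48
Pre-tax total = $91.19 + $750.48 = $841.67
Taxable wages = $9,380.97 − $841.67 = $8,539.30
Local income tax: $8,539.30 × 0.04 = $341.57
SDI: only $128,381.30 − $120,689.77 = $7,691.53 of this check is subject → $7,691.53 × 0.01 = $76.92
PFL insurance: $9,380.97 × 0.0025 = $23.45
AD&D insurance premium: $162.70
Union dues: $9,380.97 × 0.0561 = $526.27
Total deductions = $91.19 + $750.48 + $341.57 + $76.92 + $23.45 + $162.70 + $526.27 = $1,972.58
Net pay = $9,380.97 − $1,972.58 = $7,408.39

$7,408.39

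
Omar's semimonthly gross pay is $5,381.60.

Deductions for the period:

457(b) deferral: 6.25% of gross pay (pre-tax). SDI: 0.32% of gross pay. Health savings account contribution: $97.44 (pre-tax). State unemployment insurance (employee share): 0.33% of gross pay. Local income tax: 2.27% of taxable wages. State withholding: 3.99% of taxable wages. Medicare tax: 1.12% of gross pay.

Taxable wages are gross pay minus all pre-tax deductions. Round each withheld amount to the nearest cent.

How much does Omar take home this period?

457(b) deferral: $5,381.60 × 0.0625 = $336.35
Health savings account contribution: $97.44
Pre-tax total = $336.35 + $97.44 = $433.79
Taxable wages = $5,381.60 − $433.79 = $4,947.81
State withholding: $4,947.81 × 0.0399 = $197.42
Local income tax: $4,947.81 × 0.0227 = $112.32
SDI: $5,381.60 × 0.0032 = $17.22
Medicare tax: $5,381.60 × 0.0112 = $60.27
State unemployment insurance (employee share): $5,381.60 × 0.0033 = $17.76
Total deductions = $336.35 + $97.44 + $197.42 + $112.32 + $17.22 + $60.27 + $17.76 = $838.78
Net pay = $5,381.60 − $838.78 = $4,542.82

$4,542.82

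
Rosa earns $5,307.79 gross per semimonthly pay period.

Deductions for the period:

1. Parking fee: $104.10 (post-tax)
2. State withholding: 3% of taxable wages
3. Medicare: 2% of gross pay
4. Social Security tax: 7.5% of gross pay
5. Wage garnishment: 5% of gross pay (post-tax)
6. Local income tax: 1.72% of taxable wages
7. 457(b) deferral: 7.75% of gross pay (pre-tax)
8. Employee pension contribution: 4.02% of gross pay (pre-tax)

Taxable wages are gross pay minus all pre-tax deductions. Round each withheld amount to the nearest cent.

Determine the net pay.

$3,588.30

457(b) deferral: $5,307.79 × 0.0775 = $411.35
Employee pension contribution: $5,307.79 × 0.0402 = $213.37
Pre-tax total = $411.35 + $213.37 = $624.72
Taxable wages = $5,307.79 − $624.72 = $4,683.07
Local income tax: $4,683.07 × 0.0172 = $80.55
State withholding: $4,683.07 × 0.03 = $140.49
Medicare: $5,307.79 × 0.02 = $106.16
Social Security tax: $5,307.79 × 0.075 = $398.08
Wage garnishment: $5,307.79 × 0.05 = $265.39
Parking fee: $104.10
Total deductions = $411.35 + $213.37 + $80.55 + $140.49 + $106.16 + $398.08 + $265.39 + $104.10 = $1,719.49
Net pay = $5,307.79 − $1,719.49 = $3,588.30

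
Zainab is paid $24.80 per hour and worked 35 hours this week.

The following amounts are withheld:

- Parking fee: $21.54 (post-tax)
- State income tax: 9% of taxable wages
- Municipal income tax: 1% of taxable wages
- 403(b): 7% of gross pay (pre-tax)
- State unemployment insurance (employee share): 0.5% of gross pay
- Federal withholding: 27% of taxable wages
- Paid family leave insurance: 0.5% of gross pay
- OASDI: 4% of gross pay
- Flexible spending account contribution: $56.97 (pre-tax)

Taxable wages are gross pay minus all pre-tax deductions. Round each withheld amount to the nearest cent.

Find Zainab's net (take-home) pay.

$407.74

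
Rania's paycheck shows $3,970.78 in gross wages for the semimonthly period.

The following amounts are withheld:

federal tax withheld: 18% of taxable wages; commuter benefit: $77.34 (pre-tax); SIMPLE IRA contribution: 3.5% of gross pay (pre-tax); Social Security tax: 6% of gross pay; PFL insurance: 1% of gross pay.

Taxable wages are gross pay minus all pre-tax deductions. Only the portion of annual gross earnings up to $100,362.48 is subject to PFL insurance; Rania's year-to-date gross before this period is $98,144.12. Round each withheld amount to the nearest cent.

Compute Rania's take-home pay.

SIMPLE IRA contribution: $3,970.78 × 0.035 = $138.98
Commuter benefit: $77.34
Pre-tax total = $138.98 + $77.34 = $216.32
Taxable wages = $3,970.78 − $216.32 = $3,754.46
Federal tax withheld: $3,754.46 × 0.18 = $675.80
PFL insurance: only $100,362.48 − $98,144.12 = $2,218.36 of this check is subject → $2,218.36 × 0.01 = $22.18
Social Security tax: $3,970.78 × 0.06 = $238.25
Total deductions = $138.98 + $77.34 + $675.80 + $22.18 + $238.25 = $1,152.55
Net pay = $3,970.78 − $1,152.55 = $2,818.23

$2,818.23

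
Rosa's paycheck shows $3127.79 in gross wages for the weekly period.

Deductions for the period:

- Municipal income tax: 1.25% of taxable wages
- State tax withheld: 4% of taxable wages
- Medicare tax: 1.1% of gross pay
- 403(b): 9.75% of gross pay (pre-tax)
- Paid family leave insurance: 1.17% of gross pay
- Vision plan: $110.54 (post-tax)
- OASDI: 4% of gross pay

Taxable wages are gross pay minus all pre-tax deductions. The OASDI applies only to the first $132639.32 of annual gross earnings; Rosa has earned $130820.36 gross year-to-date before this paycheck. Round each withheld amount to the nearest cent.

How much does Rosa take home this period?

$2420.32

403(b): $3127.79 × 0.0975 = $304.96
Taxable wages = $3127.79 − $304.96 = $2822.83
Municipal income tax: $2822.83 × 0.0125 = $35.29
State tax withheld: $2822.83 × 0.04 = $112.91
Medicare tax: $3127.79 × 0.011 = $34.41
Paid family leave insurance: $3127.79 × 0.0117 = $36.60
OASDI: only $132639.32 − $130820.36 = $1818.96 of this check is subject → $1818.96 × 0.04 = $72.76
Vision plan: $110.54
Total deductions = $304.96 + $35.29 + $112.91 + $34.41 + $36.60 + $72.76 + $110.54 = $707.47
Net pay = $3127.79 − $707.47 = $2420.32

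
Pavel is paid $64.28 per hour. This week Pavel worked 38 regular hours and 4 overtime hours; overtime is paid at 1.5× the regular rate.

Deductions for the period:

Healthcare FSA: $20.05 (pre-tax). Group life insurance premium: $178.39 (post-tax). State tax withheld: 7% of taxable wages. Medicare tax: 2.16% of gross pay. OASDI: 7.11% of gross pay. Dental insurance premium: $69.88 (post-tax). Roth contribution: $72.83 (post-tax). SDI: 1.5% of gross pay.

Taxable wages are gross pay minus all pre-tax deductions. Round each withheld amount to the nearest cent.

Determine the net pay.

Regular pay: 38 × $64.28 = $2,442.64
Overtime pay: 4 × $64.28 × 1.5 = $385.68
Gross pay = $2,442.64 + $385.68 = $2,828.32
Healthcare FSA: $20.05
Taxable wages = $2,828.32 − $20.05 = $2,808.27
State tax withheld: $2,808.27 × 0.07 = $196.58
SDI: $2,828.32 × 0.015 = $42.42
Medicare tax: $2,828.32 × 0.0216 = $61.09
OASDI: $2,828.32 × 0.0711 = $201.09
Roth contribution: $72.83
Group life insurance premium: $178.39
Dental insurance premium: $69.88
Total deductions = $20.05 + $196.58 + $42.42 + $61.09 + $201.09 + $72.83 + $178.39 + $69.88 = $842.33
Net pay = $2,828.32 − $842.33 = $1,985.99

$1,985.99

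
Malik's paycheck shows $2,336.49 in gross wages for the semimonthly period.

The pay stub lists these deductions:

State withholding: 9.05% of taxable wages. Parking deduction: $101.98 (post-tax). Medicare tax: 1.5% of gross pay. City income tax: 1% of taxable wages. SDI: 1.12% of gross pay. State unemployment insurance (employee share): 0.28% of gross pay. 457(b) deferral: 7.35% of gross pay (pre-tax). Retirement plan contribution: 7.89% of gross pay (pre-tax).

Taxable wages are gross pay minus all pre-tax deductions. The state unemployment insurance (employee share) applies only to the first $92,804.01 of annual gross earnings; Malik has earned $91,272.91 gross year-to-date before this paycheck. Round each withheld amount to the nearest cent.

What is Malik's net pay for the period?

457(b) deferral: $2,336.49 × 0.0735 = $171.73
Retirement plan contribution: $2,336.49 × 0.0789 = $184.35
Pre-tax total = $171.73 + $184.35 = $356.08
Taxable wages = $2,336.49 − $356.08 = $1,980.41
State withholding: $1,980.41 × 0.0905 = $179.23
City income tax: $1,980.41 × 0.01 = $19.80
SDI: $2,336.49 × 0.0112 = $26.17
Medicare tax: $2,336.49 × 0.015 = $35.05
State unemployment insurance (employee share): only $92,804.01 − $91,272.91 = $1,531.10 of this check is subject → $1,531.10 × 0.0028 = $4.29
Parking deduction: $101.98
Total deductions = $171.73 + $184.35 + $179.23 + $19.80 + $26.17 + $35.05 + $4.29 + $101.98 = $722.60
Net pay = $2,336.49 − $722.60 = $1,613.89

$1,613.89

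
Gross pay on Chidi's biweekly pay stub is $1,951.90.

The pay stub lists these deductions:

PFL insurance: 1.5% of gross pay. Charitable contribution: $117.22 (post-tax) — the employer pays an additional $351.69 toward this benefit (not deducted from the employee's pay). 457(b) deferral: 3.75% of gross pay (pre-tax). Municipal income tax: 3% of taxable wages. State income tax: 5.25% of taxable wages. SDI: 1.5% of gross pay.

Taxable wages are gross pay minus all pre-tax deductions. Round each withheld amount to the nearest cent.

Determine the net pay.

$1,547.93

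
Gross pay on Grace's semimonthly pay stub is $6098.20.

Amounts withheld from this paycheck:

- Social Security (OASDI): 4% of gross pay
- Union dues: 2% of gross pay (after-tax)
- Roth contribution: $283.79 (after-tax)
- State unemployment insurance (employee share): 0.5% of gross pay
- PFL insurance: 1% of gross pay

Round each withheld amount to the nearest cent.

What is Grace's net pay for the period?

Social Security (OASDI): $6098.20 × 0.04 = $243.93
State unemployment insurance (employee share): $6098.20 × 0.005 = $30.49
PFL insurance: $6098.20 × 0.01 = $60.98
Roth contribution: $283.79
Union dues: $6098.20 × 0.02 = $121.96
Total deductions = $243.93 + $30.49 + $60.98 + $283.79 + $121.96 = $741.15
Net pay = $6098.20 − $741.15 = $5357.05

$5357.05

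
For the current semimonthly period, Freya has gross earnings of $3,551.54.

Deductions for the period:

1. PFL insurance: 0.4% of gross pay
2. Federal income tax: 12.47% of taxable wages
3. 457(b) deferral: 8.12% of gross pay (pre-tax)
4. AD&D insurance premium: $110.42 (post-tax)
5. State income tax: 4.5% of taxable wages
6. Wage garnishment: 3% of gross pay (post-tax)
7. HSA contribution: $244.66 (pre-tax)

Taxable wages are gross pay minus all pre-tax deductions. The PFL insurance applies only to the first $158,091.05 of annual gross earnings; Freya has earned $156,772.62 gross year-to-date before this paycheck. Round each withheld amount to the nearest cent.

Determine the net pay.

$2,284.01

457(b) deferral: $3,551.54 × 0.0812 = $288.39
HSA contribution: $244.66
Pre-tax total = $288.39 + $244.66 = $533.05
Taxable wages = $3,551.54 − $533.05 = $3,018.49
State income tax: $3,018.49 × 0.045 = $135.83
Federal income tax: $3,018.49 × 0.1247 = $376.41
PFL insurance: only $158,091.05 − $156,772.62 = $1,318.43 of this check is subject → $1,318.43 × 0.004 = $5.27
Wage garnishment: $3,551.54 × 0.03 = $106.55
AD&D insurance premium: $110.42
Total deductions = $288.39 + $244.66 + $135.83 + $376.41 + $5.27 + $106.55 + $110.42 = $1,267.53
Net pay = $3,551.54 − $1,267.53 = $2,284.01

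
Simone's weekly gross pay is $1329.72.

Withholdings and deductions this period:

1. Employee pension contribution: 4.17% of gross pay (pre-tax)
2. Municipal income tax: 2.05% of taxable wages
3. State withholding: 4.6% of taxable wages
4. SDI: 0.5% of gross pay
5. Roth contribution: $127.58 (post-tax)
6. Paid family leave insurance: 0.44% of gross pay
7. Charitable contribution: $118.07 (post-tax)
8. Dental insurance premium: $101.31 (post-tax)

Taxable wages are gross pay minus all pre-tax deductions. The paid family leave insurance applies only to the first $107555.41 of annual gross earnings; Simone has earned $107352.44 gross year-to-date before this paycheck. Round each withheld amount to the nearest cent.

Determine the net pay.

$835.03

Employee pension contribution: $1329.72 × 0.0417 = $55.45
Taxable wages = $1329.72 − $55.45 = $1274.27
Municipal income tax: $1274.27 × 0.0205 = $26.12
State withholding: $1274.27 × 0.046 = $58.62
SDI: $1329.72 × 0.005 = $6.65
Paid family leave insurance: only $107555.41 − $107352.44 = $202.97 of this check is subject → $202.97 × 0.0044 = $0.89
Dental insurance premium: $101.31
Roth contribution: $127.58
Charitable contribution: $118.07
Total deductions = $55.45 + $26.12 + $58.62 + $6.65 + $0.89 + $101.31 + $127.58 + $118.07 = $494.69
Net pay = $1329.72 − $494.69 = $835.03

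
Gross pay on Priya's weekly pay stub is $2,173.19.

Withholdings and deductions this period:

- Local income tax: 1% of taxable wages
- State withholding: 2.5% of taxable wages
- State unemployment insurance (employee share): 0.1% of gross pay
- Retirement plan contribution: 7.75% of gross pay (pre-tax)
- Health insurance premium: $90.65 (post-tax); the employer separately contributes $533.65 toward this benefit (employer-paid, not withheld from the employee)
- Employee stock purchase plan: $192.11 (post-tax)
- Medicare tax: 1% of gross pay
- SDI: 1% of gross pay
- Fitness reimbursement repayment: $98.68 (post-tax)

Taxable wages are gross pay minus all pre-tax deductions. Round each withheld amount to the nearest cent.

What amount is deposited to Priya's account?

$1,507.53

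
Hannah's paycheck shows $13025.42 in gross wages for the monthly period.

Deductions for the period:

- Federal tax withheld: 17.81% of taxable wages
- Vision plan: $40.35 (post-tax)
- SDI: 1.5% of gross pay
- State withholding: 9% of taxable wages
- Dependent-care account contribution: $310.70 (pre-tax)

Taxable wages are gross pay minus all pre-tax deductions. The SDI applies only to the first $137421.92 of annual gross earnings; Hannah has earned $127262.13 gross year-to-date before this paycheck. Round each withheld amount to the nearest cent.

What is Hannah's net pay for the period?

Dependent-care account contribution: $310.70
Taxable wages = $13025.42 − $310.70 = $12714.72
State withholding: $12714.72 × 0.09 = $1144.32
Federal tax withheld: $12714.72 × 0.1781 = $2264.49
SDI: only $137421.92 − $127262.13 = $10159.79 of this check is subject → $10159.79 × 0.015 = $152.40
Vision plan: $40.35
Total deductions = $310.70 + $1144.32 + $2264.49 + $152.40 + $40.35 = $3912.26
Net pay = $13025.42 − $3912.26 = $9113.16

$9113.16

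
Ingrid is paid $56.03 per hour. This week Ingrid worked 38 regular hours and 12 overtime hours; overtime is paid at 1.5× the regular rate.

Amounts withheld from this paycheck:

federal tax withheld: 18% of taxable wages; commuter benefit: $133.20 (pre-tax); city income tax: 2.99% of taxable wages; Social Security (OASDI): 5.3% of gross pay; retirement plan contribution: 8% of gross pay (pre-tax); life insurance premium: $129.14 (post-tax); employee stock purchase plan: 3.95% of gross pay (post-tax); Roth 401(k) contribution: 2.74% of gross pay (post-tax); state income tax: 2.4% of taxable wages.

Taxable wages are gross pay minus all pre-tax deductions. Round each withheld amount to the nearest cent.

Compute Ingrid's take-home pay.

Regular pay: 38 × $56.03 = $2,129.14
Overtime pay: 12 × $56.03 × 1.5 = $1,008.54
Gross pay = $2,129.14 + $1,008.54 = $3,137.68
Commuter benefit: $133.20
Retirement plan contribution: $3,137.68 × 0.08 = $251.01
Pre-tax total = $133.20 + $251.01 = $384.21
Taxable wages = $3,137.68 − $384.21 = $2,753.47
City income tax: $2,753.47 × 0.0299 = $82.33
State income tax: $2,753.47 × 0.024 = $66.08
Federal tax withheld: $2,753.47 × 0.18 = $495.62
Social Security (OASDI): $3,137.68 × 0.053 = $166.30
Life insurance premium: $129.14
Roth 401(k) contribution: $3,137.68 × 0.0274 = $85.97
Employee stock purchase plan: $3,137.68 × 0.0395 = $123.94
Total deductions = $133.20 + $251.01 + $82.33 + $66.08 + $495.62 + $166.30 + $129.14 + $85.97 + $123.94 = $1,533.59
Net pay = $3,137.68 − $1,533.59 = $1,604.09

$1,604.09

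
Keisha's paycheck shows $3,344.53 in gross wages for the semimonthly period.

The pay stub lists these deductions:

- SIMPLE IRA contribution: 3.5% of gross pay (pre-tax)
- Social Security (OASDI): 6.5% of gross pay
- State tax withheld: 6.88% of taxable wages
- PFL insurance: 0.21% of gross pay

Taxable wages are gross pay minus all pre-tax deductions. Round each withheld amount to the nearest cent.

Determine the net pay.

$2,781.01

SIMPLE IRA contribution: $3,344.53 × 0.035 = $117.06
Taxable wages = $3,344.53 − $117.06 = $3,227.47
State tax withheld: $3,227.47 × 0.0688 = $222.05
PFL insurance: $3,344.53 × 0.0021 = $7.02
Social Security (OASDI): $3,344.53 × 0.065 = $217.39
Total deductions = $117.06 + $222.05 + $7.02 + $217.39 = $563.52
Net pay = $3,344.53 − $563.52 = $2,781.01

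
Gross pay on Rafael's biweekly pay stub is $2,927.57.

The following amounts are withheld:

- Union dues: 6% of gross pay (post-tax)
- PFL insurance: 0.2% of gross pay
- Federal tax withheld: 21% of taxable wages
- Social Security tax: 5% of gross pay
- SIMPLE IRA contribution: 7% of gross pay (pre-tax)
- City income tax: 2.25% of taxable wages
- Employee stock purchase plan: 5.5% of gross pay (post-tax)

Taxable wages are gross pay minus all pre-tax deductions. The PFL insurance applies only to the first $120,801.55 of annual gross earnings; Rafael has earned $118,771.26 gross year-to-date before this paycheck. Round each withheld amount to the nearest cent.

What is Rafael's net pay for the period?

$1,602.52

SIMPLE IRA contribution: $2,927.57 × 0.07 = $204.93
Taxable wages = $2,927.57 − $204.93 = $2,722.64
City income tax: $2,722.64 × 0.0225 = $61.26
Federal tax withheld: $2,722.64 × 0.21 = $571.75
Social Security tax: $2,927.57 × 0.05 = $146.38
PFL insurance: only $120,801.55 − $118,771.26 = $2,030.29 of this check is subject → $2,030.29 × 0.002 = $4.06
Union dues: $2,927.57 × 0.06 = $175.65
Employee stock purchase plan: $2,927.57 × 0.055 = $161.02
Total deductions = $204.93 + $61.26 + $571.75 + $146.38 + $4.06 + $175.65 + $161.02 = $1,325.05
Net pay = $2,927.57 − $1,325.05 = $1,602.52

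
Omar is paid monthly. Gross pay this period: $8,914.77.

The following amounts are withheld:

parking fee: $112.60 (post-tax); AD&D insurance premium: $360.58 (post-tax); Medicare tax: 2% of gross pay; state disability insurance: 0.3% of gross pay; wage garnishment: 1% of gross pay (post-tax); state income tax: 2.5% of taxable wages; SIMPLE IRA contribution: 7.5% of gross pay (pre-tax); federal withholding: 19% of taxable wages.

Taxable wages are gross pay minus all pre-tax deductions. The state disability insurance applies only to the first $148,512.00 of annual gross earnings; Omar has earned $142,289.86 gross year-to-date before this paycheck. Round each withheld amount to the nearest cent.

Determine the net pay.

SIMPLE IRA contribution: $8,914.77 × 0.075 = $668.61
Taxable wages = $8,914.77 − $668.61 = $8,246.16
State income tax: $8,246.16 × 0.025 = $206.15
Federal withholding: $8,246.16 × 0.19 = $1,566.77
State disability insurance: only $148,512.00 − $142,289.86 = $6,222.14 of this check is subject → $6,222.14 × 0.003 = $18.67
Medicare tax: $8,914.77 × 0.02 = $178.30
Parking fee: $112.60
AD&D insurance premium: $360.58
Wage garnishment: $8,914.77 × 0.01 = $89.15
Total deductions = $668.61 + $206.15 + $1,566.77 + $18.67 + $178.30 + $112.60 + $360.58 + $89.15 = $3,200.83
Net pay = $8,914.77 − $3,200.83 = $5,713.94

$5,713.94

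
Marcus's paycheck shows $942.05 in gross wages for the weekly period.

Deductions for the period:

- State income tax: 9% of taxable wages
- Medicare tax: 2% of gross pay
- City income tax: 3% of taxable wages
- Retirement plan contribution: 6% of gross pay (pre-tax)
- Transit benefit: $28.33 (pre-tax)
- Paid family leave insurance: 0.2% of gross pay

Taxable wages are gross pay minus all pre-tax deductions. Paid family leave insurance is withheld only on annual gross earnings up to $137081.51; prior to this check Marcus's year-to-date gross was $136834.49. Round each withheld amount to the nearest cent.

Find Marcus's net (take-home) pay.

$735.00

Transit benefit: $28.33
Retirement plan contribution: $942.05 × 0.06 = $56.52
Pre-tax total = $28.33 + $56.52 = $84.85
Taxable wages = $942.05 − $84.85 = $857.20
City income tax: $857.20 × 0.03 = $25.72
State income tax: $857.20 × 0.09 = $77.15
Medicare tax: $942.05 × 0.02 = $18.84
Paid family leave insurance: only $137081.51 − $136834.49 = $247.02 of this check is subject → $247.02 × 0.002 = $0.49
Total deductions = $28.33 + $56.52 + $25.72 + $77.15 + $18.84 + $0.49 = $207.05
Net pay = $942.05 − $207.05 = $735.00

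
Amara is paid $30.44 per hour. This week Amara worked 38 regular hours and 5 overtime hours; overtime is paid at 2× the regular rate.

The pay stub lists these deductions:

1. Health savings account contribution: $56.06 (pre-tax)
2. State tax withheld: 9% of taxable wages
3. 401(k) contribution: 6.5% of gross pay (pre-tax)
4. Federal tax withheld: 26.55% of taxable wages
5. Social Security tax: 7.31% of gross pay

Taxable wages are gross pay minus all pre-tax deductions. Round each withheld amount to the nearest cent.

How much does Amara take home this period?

Regular pay: 38 × $30.44 = $1,156.72
Overtime pay: 5 × $30.44 × 2 = $304.40
Gross pay = $1,156.72 + $304.40 = $1,461.12
Health savings account contribution: $56.06
401(k) contribution: $1,461.12 × 0.065 = $94.97
Pre-tax total = $56.06 + $94.97 = $151.03
Taxable wages = $1,461.12 − $151.03 = $1,310.09
Federal tax withheld: $1,310.09 × 0.2655 = $347.83
State tax withheld: $1,310.09 × 0.09 = $117.91
Social Security tax: $1,461.12 × 0.0731 = $106.81
Total deductions = $56.06 + $94.97 + $347.83 + $117.91 + $106.81 = $723.58
Net pay = $1,461.12 − $723.58 = $737.54

$737.54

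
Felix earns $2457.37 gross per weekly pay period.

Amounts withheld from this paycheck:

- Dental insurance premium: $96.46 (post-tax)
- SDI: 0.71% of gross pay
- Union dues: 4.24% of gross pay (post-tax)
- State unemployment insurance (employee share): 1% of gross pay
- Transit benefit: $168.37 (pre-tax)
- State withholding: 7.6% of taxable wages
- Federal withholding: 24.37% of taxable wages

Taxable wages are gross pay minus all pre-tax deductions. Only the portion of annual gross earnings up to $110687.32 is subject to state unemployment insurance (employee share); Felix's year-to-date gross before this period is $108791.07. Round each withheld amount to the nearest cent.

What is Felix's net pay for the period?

$1320.15

Transit benefit: $168.37
Taxable wages = $2457.37 − $168.37 = $2289.00
State withholding: $2289.00 × 0.076 = $173.96
Federal withholding: $2289.00 × 0.2437 = $557.83
State unemployment insurance (employee share): only $110687.32 − $108791.07 = $1896.25 of this check is subject → $1896.25 × 0.01 = $18.96
SDI: $2457.37 × 0.0071 = $17.45
Dental insurance premium: $96.46
Union dues: $2457.37 × 0.0424 = $104.19
Total deductions = $168.37 + $173.96 + $557.83 + $18.96 + $17.45 + $96.46 + $104.19 = $1137.22
Net pay = $2457.37 − $1137.22 = $1320.15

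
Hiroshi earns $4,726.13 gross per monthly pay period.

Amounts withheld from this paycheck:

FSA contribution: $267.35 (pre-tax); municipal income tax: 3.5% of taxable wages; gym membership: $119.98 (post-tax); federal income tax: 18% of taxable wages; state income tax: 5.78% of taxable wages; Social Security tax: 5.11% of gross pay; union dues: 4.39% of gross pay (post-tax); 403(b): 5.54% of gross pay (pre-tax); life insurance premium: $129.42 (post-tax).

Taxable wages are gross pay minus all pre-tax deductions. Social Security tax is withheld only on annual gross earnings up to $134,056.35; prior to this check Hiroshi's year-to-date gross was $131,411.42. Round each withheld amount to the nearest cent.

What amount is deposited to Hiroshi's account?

403(b): $4,726.13 × 0.0554 = $261.83
FSA contribution: $267.35
Pre-tax total = $261.83 + $267.35 = $529.18
Taxable wages = $4,726.13 − $529.18 = $4,196.95
State income tax: $4,196.95 × 0.0578 = $242.58
Municipal income tax: $4,196.95 × 0.035 = $146.89
Federal income tax: $4,196.95 × 0.18 = $755.45
Social Security tax: only $134,056.35 − $131,411.42 = $2,644.93 of this check is subject → $2,644.93 × 0.0511 = $135.16
Union dues: $4,726.13 × 0.0439 = $207.48
Gym membership: $119.98
Life insurance premium: $129.42
Total deductions = $261.83 + $267.35 + $242.58 + $146.89 + $755.45 + $135.16 + $207.48 + $119.98 + $129.42 = $2,266.14
Net pay = $4,726.13 − $2,266.14 = $2,459.99

$2,459.99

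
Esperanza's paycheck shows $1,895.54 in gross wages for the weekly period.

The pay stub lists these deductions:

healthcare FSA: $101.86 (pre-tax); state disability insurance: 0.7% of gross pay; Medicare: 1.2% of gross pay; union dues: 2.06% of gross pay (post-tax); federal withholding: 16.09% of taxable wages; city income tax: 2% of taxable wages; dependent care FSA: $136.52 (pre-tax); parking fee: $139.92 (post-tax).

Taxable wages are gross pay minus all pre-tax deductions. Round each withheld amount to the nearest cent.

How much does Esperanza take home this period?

$1,142.39

Healthcare FSA: $101.86
Dependent care FSA: $136.52
Pre-tax total = $101.86 + $136.52 = $238.38
Taxable wages = $1,895.54 − $238.38 = $1,657.16
City income tax: $1,657.16 × 0.02 = $33.14
Federal withholding: $1,657.16 × 0.1609 = $266.64
State disability insurance: $1,895.54 × 0.007 = $13.27
Medicare: $1,895.54 × 0.012 = $22.75
Parking fee: $139.92
Union dues: $1,895.54 × 0.0206 = $39.05
Total deductions = $101.86 + $136.52 + $33.14 + $266.64 + $13.27 + $22.75 + $139.92 + $39.05 = $753.15
Net pay = $1,895.54 − $753.15 = $1,142.39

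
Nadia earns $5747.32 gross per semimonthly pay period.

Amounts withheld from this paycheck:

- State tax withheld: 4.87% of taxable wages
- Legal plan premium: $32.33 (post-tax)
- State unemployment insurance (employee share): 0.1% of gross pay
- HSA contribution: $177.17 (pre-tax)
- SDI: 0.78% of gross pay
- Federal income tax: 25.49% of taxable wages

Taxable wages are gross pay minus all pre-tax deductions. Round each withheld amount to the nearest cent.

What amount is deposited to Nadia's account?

HSA contribution: $177.17
Taxable wages = $5747.32 − $177.17 = $5570.15
Federal income tax: $5570.15 × 0.2549 = $1419.83
State tax withheld: $5570.15 × 0.0487 = $271.27
State unemployment insurance (employee share): $5747.32 × 0.001 = $5.75
SDI: $5747.32 × 0.0078 = $44.83
Legal plan premium: $32.33
Total deductions = $177.17 + $1419.83 + $271.27 + $5.75 + $44.83 + $32.33 = $1951.18
Net pay = $5747.32 − $1951.18 = $3796.14

$3796.14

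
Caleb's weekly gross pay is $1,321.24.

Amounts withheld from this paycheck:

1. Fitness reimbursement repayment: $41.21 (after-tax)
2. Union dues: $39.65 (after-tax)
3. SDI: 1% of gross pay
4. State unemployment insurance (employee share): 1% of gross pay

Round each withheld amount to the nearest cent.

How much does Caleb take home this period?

$1,213.96

SDI: $1,321.24 × 0.01 = $13.21
State unemployment insurance (employee share): $1,321.24 × 0.01 = $13.21
Fitness reimbursement repayment: $41.21
Union dues: $39.65
Total deductions = $13.21 + $13.21 + $41.21 + $39.65 = $107.28
Net pay = $1,321.24 − $107.28 = $1,213.96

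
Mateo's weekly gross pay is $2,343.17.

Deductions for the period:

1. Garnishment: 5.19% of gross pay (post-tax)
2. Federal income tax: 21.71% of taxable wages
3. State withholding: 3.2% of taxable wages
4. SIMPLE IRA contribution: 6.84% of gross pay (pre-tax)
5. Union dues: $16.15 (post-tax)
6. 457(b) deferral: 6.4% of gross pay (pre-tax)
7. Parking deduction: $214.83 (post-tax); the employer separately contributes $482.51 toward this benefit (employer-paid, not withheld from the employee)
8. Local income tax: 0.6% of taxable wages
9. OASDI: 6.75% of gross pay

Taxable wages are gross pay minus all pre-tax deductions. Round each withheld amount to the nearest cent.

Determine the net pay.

457(b) deferral: $2,343.17 × 0.064 = $149.96
SIMPLE IRA contribution: $2,343.17 × 0.0684 = $160.27
Pre-tax total = $149.96 + $160.27 = $310.23
Taxable wages = $2,343.17 − $310.23 = $2,032.94
State withholding: $2,032.94 × 0.032 = $65.05
Federal income tax: $2,032.94 × 0.2171 = $441.35
Local income tax: $2,032.94 × 0.006 = $12.20
OASDI: $2,343.17 × 0.0675 = $158.16
Parking deduction: $214.83
Garnishment: $2,343.17 × 0.0519 = $121.61
Union dues: $16.15
(Employer's $482.51 toward parking deduction is not withheld from the employee.)
Total deductions = $149.96 + $160.27 + $65.05 + $441.35 + $12.20 + $158.16 + $214.83 + $121.61 + $16.15 = $1,339.58
Net pay = $2,343.17 − $1,339.58 = $1,003.59

$1,003.59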